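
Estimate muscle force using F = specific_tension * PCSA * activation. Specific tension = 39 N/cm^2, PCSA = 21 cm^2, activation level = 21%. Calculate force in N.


F = sigma * PCSA * activation
F = 39 * 21 * 0.21
F = 172 N


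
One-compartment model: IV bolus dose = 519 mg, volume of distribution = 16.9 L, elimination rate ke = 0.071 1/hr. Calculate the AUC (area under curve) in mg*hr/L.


C0 = Dose/Vd = 519/16.9 = 30.7101 mg/L
AUC = C0/ke = 30.7101/0.071
AUC = 432.5 mg*hr/L


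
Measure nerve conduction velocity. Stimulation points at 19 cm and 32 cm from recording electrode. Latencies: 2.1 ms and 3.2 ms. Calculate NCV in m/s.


Distance = (32 - 19) / 100 = 0.13 m
dt = (3.2 - 2.1) / 1000 = 0.0011 s
NCV = dist / dt = 118.2 m/s


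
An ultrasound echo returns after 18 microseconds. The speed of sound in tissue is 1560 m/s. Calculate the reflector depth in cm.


depth = c * t / 2
t = 18 us = 1.8000e-05 s
depth = 1560 * 1.8000e-05 / 2
depth = 0.01404 m = 1.404 cm


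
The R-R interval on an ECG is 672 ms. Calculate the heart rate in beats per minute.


HR = 60 / RR_interval(s)
RR = 672 ms = 0.672 s
HR = 60 / 0.672 = 89.29 bpm


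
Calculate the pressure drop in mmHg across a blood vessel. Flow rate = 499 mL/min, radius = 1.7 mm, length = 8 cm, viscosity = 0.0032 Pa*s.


dP = 8*mu*L*Q / (pi*r^4)
Q = 499 mL/min = 8.31667e-06 m^3/s
dP = 649.133 Pa = 649.133 / 133.322 mmHg = 4.869 mmHg


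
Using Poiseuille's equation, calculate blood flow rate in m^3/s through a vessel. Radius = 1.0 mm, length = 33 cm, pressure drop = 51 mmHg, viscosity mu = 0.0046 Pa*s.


Q = pi*r^4*dP / (8*mu*L)
r = 0.001 m, L = 0.33 m
dP = 51 mmHg = 6799.422 Pa
Q = 1.7590e-06 m^3/s


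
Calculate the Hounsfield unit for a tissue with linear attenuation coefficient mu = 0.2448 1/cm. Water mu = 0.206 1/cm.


HU = ((mu_tissue - mu_water) / mu_water) * 1000
HU = ((0.2448 - 0.206) / 0.206) * 1000
HU = 188.3


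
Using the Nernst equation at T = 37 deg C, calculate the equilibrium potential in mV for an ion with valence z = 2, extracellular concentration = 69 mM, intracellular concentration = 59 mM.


E = (RT/(zF)) * ln(C_out/C_in)
T = 37 + 273.15 = 310.15 K
E = (8.314 * 310.15 / (2 * 96485)) * ln(69/59)
E = 2.092 mV


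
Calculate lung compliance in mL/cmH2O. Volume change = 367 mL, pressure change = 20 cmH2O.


C = dV / dP
C = 367 / 20
C = 18.35 mL/cmH2O


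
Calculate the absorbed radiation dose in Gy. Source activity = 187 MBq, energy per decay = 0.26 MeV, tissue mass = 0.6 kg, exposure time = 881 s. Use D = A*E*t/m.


A = 187 MBq = 1.8700e+08 Bq
E = 0.26 MeV = 4.1652e-14 J
D = A*E*t/m = 1.8700e+08*4.1652e-14*881/0.6
D = 0.01144 Gy


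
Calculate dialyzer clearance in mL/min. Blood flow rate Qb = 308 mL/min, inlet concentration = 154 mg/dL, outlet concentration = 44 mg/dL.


K = Qb * (Cb_in - Cb_out) / Cb_in
K = 308 * (154 - 44) / 154
K = 220 mL/min


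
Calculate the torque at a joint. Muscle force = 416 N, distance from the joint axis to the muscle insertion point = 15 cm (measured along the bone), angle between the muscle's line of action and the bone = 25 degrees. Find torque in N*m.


Torque = F * d * sin(theta)   (moment arm = d*sin(theta))
d = 15 cm = 0.15 m
Torque = 416 * 0.15 * sin(25)
Torque = 26.37 N*m


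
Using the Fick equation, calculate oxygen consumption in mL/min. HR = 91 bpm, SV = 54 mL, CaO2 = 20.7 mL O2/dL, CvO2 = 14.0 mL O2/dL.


CO = HR*SV = 91*54/1000 = 4.914 L/min
a-v O2 diff = 20.7 - 14.0 = 6.7 mL/dL
VO2 = CO * (CaO2-CvO2) * 10 dL/L
VO2 = 4.914 * 6.7 * 10
VO2 = 329.2 mL/min


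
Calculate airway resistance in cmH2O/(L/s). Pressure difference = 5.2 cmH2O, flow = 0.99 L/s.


R = dP / flow
R = 5.2 / 0.99
R = 5.253 cmH2O/(L/s)


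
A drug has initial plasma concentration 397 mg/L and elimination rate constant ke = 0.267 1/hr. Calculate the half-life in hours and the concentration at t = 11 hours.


t_half = ln(2) / ke = 0.693147 / 0.267 = 2.596 hr
C(t) = C0 * exp(-ke*t) = 397 * exp(-0.267*11)
C(11) = 21.05 mg/L


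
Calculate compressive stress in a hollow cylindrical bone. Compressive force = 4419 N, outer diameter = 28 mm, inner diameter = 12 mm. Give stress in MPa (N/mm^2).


A = pi*(r_o^2 - r_i^2)
r_o = 14 mm, r_i = 6 mm
A = 502.655 mm^2
sigma = F/A = 4419 / 502.655
sigma = 8.791 MPa


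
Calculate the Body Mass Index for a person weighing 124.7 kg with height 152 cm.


BMI = weight / height^2
height = 152 cm = 1.52 m
BMI = 124.7 / 1.52^2
BMI = 53.97 kg/m^2


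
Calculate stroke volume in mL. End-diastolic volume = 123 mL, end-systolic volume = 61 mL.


SV = EDV - ESV
SV = 123 - 61
SV = 62 mL


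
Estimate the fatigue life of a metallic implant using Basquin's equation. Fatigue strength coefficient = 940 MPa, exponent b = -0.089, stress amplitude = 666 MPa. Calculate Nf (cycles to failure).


sigma_a = sigma_f' * (2Nf)^b
2Nf = (sigma_a/sigma_f')^(1/b)
2Nf = (666/940)^(1/-0.089)
2Nf = 48.028763
Nf = 24.01


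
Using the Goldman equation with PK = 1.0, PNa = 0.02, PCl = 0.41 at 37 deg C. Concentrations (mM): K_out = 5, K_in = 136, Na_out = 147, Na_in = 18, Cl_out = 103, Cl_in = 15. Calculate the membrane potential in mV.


Vm = (RT/F)*ln((PK*Ko + PNa*Nao + PCl*Cli)/(PK*Ki + PNa*Nai + PCl*Clo))
Numer = 14.09, Denom = 178.59
Vm = -67.87 mV


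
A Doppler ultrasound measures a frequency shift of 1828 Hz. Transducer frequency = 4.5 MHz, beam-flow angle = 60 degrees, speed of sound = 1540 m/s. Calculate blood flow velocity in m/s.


v = fd * c / (2 * f0 * cos(theta))
v = 1828 * 1540 / (2 * 4.5000e+06 * cos(60))
v = 0.6256 m/s


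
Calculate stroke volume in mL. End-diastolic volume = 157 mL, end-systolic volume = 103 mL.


SV = EDV - ESV
SV = 157 - 103
SV = 54 mL


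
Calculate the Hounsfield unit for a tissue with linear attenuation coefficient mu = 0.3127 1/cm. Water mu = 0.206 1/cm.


HU = ((mu_tissue - mu_water) / mu_water) * 1000
HU = ((0.3127 - 0.206) / 0.206) * 1000
HU = 518


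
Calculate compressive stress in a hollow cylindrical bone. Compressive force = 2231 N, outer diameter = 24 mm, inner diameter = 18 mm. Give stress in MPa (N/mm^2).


A = pi*(r_o^2 - r_i^2)
r_o = 12 mm, r_i = 9 mm
A = 197.92 mm^2
sigma = F/A = 2231 / 197.92
sigma = 11.27 MPa


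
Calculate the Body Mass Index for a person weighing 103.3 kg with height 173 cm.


BMI = weight / height^2
height = 173 cm = 1.73 m
BMI = 103.3 / 1.73^2
BMI = 34.52 kg/m^2


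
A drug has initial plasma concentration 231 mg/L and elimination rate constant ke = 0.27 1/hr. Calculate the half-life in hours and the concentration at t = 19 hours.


t_half = ln(2) / ke = 0.693147 / 0.27 = 2.567 hr
C(t) = C0 * exp(-ke*t) = 231 * exp(-0.27*19)
C(19) = 1.367 mg/L


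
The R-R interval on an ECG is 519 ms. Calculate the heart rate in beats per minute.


HR = 60 / RR_interval(s)
RR = 519 ms = 0.519 s
HR = 60 / 0.519 = 115.6 bpm


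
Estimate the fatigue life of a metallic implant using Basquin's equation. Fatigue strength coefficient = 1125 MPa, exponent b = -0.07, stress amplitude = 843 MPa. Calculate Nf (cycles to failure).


sigma_a = sigma_f' * (2Nf)^b
2Nf = (sigma_a/sigma_f')^(1/b)
2Nf = (843/1125)^(1/-0.07)
2Nf = 61.710121
Nf = 30.86


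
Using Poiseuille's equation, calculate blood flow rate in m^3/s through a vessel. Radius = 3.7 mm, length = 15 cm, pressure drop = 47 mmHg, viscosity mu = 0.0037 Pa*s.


Q = pi*r^4*dP / (8*mu*L)
r = 0.0037 m, L = 0.15 m
dP = 47 mmHg = 6266.134 Pa
Q = 8.3095e-04 m^3/s


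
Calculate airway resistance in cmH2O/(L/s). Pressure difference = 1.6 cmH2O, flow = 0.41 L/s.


R = dP / flow
R = 1.6 / 0.41
R = 3.902 cmH2O/(L/s)


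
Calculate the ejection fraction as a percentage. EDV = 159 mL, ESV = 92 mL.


SV = EDV - ESV = 159 - 92 = 67 mL
EF = SV/EDV * 100 = 67/159 * 100
EF = 42.14%


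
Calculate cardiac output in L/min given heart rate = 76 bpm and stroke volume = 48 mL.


CO = HR * SV
CO = 76 * 48 / 1000
CO = 3.648 L/min


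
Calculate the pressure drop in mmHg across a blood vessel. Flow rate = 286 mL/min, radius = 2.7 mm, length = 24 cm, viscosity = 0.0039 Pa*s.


dP = 8*mu*L*Q / (pi*r^4)
Q = 286 mL/min = 4.76667e-06 m^3/s
dP = 213.784 Pa = 213.784 / 133.322 mmHg = 1.604 mmHg


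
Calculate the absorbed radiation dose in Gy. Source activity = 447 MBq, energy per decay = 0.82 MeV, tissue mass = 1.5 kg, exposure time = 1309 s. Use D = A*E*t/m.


A = 447 MBq = 4.4700e+08 Bq
E = 0.82 MeV = 1.31364e-13 J
D = A*E*t/m = 4.4700e+08*1.31364e-13*1309/1.5
D = 0.05124 Gy


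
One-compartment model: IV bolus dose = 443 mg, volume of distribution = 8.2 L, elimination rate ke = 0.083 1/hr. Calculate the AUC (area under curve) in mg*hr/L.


C0 = Dose/Vd = 443/8.2 = 54.0244 mg/L
AUC = C0/ke = 54.0244/0.083
AUC = 650.9 mg*hr/L


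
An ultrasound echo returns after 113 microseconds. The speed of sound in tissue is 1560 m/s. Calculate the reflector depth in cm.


depth = c * t / 2
t = 113 us = 1.1300e-04 s
depth = 1560 * 1.1300e-04 / 2
depth = 0.08814 m = 8.814 cm


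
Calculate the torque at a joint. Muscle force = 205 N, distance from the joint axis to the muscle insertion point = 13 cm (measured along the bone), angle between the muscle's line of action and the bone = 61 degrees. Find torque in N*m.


Torque = F * d * sin(theta)   (moment arm = d*sin(theta))
d = 13 cm = 0.13 m
Torque = 205 * 0.13 * sin(61)
Torque = 23.31 N*m


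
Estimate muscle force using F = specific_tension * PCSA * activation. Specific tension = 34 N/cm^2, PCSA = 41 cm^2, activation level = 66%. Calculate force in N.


F = sigma * PCSA * activation
F = 34 * 41 * 0.66
F = 920 N


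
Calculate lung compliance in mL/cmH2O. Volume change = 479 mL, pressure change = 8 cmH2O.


C = dV / dP
C = 479 / 8
C = 59.88 mL/cmH2O


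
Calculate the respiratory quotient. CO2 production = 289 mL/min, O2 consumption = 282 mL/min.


RQ = VCO2 / VO2
RQ = 289 / 282
RQ = 1.025


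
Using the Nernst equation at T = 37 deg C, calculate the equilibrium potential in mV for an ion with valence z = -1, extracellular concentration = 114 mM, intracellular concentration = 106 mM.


E = (RT/(zF)) * ln(C_out/C_in)
T = 37 + 273.15 = 310.15 K
E = (8.314 * 310.15 / (-1 * 96485)) * ln(114/106)
E = -1.945 mV


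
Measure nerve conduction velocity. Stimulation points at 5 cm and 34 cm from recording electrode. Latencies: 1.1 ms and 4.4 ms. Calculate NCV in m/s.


Distance = (34 - 5) / 100 = 0.29 m
dt = (4.4 - 1.1) / 1000 = 0.0033 s
NCV = dist / dt = 87.88 m/s


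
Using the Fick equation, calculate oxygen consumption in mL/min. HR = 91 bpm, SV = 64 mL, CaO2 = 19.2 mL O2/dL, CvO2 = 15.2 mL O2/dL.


CO = HR*SV = 91*64/1000 = 5.824 L/min
a-v O2 diff = 19.2 - 15.2 = 4 mL/dL
VO2 = CO * (CaO2-CvO2) * 10 dL/L
VO2 = 5.824 * 4 * 10
VO2 = 233 mL/min


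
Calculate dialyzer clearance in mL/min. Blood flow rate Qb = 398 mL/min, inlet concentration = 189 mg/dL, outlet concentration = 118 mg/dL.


K = Qb * (Cb_in - Cb_out) / Cb_in
K = 398 * (189 - 118) / 189
K = 149.5 mL/min


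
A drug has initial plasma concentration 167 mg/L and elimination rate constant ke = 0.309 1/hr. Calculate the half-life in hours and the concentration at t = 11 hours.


t_half = ln(2) / ke = 0.693147 / 0.309 = 2.243 hr
C(t) = C0 * exp(-ke*t) = 167 * exp(-0.309*11)
C(11) = 5.579 mg/L


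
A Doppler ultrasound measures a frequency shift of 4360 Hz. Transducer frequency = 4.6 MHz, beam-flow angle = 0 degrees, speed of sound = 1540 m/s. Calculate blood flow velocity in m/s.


v = fd * c / (2 * f0 * cos(theta))
v = 4360 * 1540 / (2 * 4.6000e+06 * cos(0))
v = 0.7298 m/s


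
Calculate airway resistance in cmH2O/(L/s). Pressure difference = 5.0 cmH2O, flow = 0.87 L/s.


R = dP / flow
R = 5.0 / 0.87
R = 5.747 cmH2O/(L/s)


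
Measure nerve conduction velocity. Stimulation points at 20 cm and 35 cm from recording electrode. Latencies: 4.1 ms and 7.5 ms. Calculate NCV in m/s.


Distance = (35 - 20) / 100 = 0.15 m
dt = (7.5 - 4.1) / 1000 = 0.0034 s
NCV = dist / dt = 44.12 m/s


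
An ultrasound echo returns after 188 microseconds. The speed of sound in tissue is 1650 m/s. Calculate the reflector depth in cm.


depth = c * t / 2
t = 188 us = 1.8800e-04 s
depth = 1650 * 1.8800e-04 / 2
depth = 0.1551 m = 15.51 cm


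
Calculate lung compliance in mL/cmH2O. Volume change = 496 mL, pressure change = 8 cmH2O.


C = dV / dP
C = 496 / 8
C = 62 mL/cmH2O


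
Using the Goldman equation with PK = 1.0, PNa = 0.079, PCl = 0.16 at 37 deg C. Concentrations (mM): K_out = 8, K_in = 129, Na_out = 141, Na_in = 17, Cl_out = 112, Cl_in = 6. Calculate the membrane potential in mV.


Vm = (RT/F)*ln((PK*Ko + PNa*Nao + PCl*Cli)/(PK*Ki + PNa*Nai + PCl*Clo))
Numer = 20.099, Denom = 148.263
Vm = -53.41 mV


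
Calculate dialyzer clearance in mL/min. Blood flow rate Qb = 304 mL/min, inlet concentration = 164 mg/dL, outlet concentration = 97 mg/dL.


K = Qb * (Cb_in - Cb_out) / Cb_in
K = 304 * (164 - 97) / 164
K = 124.2 mL/min


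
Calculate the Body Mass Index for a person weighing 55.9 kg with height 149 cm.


BMI = weight / height^2
height = 149 cm = 1.49 m
BMI = 55.9 / 1.49^2
BMI = 25.18 kg/m^2


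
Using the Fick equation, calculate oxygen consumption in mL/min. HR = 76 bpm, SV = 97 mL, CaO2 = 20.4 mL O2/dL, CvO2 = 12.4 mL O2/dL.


CO = HR*SV = 76*97/1000 = 7.372 L/min
a-v O2 diff = 20.4 - 12.4 = 8 mL/dL
VO2 = CO * (CaO2-CvO2) * 10 dL/L
VO2 = 7.372 * 8 * 10
VO2 = 589.8 mL/min


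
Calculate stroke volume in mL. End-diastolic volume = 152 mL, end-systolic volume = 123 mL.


SV = EDV - ESV
SV = 152 - 123
SV = 29 mL


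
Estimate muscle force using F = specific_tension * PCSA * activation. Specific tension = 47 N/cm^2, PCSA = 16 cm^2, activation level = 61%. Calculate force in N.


F = sigma * PCSA * activation
F = 47 * 16 * 0.61
F = 458.7 N


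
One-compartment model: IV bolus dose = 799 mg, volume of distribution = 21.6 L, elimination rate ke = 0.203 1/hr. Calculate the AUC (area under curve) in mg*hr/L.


C0 = Dose/Vd = 799/21.6 = 36.9907 mg/L
AUC = C0/ke = 36.9907/0.203
AUC = 182.2 mg*hr/L


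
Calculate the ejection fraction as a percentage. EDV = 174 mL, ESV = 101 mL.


SV = EDV - ESV = 174 - 101 = 73 mL
EF = SV/EDV * 100 = 73/174 * 100
EF = 41.95%


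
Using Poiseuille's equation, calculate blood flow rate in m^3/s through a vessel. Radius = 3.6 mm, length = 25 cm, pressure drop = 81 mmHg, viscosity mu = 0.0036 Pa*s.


Q = pi*r^4*dP / (8*mu*L)
r = 0.0036 m, L = 0.25 m
dP = 81 mmHg = 10799.082 Pa
Q = 7.9143e-04 m^3/s


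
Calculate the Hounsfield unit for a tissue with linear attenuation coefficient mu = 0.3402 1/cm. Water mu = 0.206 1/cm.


HU = ((mu_tissue - mu_water) / mu_water) * 1000
HU = ((0.3402 - 0.206) / 0.206) * 1000
HU = 651.5


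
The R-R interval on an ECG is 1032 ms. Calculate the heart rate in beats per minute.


HR = 60 / RR_interval(s)
RR = 1032 ms = 1.032 s
HR = 60 / 1.032 = 58.14 bpm


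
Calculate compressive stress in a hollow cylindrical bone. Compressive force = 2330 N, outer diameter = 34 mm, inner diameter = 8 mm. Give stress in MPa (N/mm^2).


A = pi*(r_o^2 - r_i^2)
r_o = 17 mm, r_i = 4 mm
A = 857.655 mm^2
sigma = F/A = 2330 / 857.655
sigma = 2.717 MPa


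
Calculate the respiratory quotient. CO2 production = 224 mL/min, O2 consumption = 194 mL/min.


RQ = VCO2 / VO2
RQ = 224 / 194
RQ = 1.155


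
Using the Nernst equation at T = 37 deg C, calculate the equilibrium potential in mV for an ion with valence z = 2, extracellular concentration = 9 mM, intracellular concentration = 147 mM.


E = (RT/(zF)) * ln(C_out/C_in)
T = 37 + 273.15 = 310.15 K
E = (8.314 * 310.15 / (2 * 96485)) * ln(9/147)
E = -37.32 mV


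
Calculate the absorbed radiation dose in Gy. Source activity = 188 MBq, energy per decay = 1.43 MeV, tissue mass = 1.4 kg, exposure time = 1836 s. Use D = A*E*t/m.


A = 188 MBq = 1.8800e+08 Bq
E = 1.43 MeV = 2.29086e-13 J
D = A*E*t/m = 1.8800e+08*2.29086e-13*1836/1.4
D = 0.05648 Gy


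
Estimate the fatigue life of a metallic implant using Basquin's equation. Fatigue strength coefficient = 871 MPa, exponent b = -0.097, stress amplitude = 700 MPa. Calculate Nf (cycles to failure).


sigma_a = sigma_f' * (2Nf)^b
2Nf = (sigma_a/sigma_f')^(1/b)
2Nf = (700/871)^(1/-0.097)
2Nf = 9.5182671
Nf = 4.759


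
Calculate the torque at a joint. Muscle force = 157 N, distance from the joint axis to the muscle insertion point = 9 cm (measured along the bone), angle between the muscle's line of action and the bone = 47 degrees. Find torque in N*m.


Torque = F * d * sin(theta)   (moment arm = d*sin(theta))
d = 9 cm = 0.09 m
Torque = 157 * 0.09 * sin(47)
Torque = 10.33 N*m


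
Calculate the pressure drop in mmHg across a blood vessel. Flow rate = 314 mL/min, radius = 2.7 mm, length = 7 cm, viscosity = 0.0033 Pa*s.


dP = 8*mu*L*Q / (pi*r^4)
Q = 314 mL/min = 5.23333e-06 m^3/s
dP = 57.9262 Pa = 57.9262 / 133.322 mmHg = 0.4345 mmHg


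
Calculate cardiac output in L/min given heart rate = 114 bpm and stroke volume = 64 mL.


CO = HR * SV
CO = 114 * 64 / 1000
CO = 7.296 L/min


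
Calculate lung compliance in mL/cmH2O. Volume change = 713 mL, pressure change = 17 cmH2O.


C = dV / dP
C = 713 / 17
C = 41.94 mL/cmH2O


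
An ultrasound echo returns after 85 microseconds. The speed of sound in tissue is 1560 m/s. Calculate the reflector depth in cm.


depth = c * t / 2
t = 85 us = 8.5000e-05 s
depth = 1560 * 8.5000e-05 / 2
depth = 0.0663 m = 6.63 cm


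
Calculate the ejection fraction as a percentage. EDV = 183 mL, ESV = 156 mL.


SV = EDV - ESV = 183 - 156 = 27 mL
EF = SV/EDV * 100 = 27/183 * 100
EF = 14.75%


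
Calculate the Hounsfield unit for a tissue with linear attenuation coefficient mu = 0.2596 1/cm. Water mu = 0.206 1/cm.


HU = ((mu_tissue - mu_water) / mu_water) * 1000
HU = ((0.2596 - 0.206) / 0.206) * 1000
HU = 260.2


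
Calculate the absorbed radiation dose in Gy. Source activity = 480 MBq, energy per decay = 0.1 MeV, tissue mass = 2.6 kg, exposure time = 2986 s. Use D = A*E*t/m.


A = 480 MBq = 4.8000e+08 Bq
E = 0.1 MeV = 1.602e-14 J
D = A*E*t/m = 4.8000e+08*1.602e-14*2986/2.6
D = 0.008831 Gy


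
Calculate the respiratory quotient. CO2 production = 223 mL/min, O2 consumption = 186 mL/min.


RQ = VCO2 / VO2
RQ = 223 / 186
RQ = 1.199


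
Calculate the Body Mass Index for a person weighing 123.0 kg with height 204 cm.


BMI = weight / height^2
height = 204 cm = 2.04 m
BMI = 123.0 / 2.04^2
BMI = 29.56 kg/m^2


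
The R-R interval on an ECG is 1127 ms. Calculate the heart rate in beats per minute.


HR = 60 / RR_interval(s)
RR = 1127 ms = 1.127 s
HR = 60 / 1.127 = 53.24 bpm


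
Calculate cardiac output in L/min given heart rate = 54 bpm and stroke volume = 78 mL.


CO = HR * SV
CO = 54 * 78 / 1000
CO = 4.212 L/min


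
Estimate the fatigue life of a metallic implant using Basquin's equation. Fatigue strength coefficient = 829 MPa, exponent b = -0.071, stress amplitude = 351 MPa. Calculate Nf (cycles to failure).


sigma_a = sigma_f' * (2Nf)^b
2Nf = (sigma_a/sigma_f')^(1/b)
2Nf = (351/829)^(1/-0.071)
2Nf = 180719.84
Nf = 9.036e+04


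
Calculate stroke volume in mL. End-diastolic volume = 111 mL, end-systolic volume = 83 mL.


SV = EDV - ESV
SV = 111 - 83
SV = 28 mL


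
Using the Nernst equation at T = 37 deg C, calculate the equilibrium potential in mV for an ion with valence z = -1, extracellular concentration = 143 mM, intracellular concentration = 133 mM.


E = (RT/(zF)) * ln(C_out/C_in)
T = 37 + 273.15 = 310.15 K
E = (8.314 * 310.15 / (-1 * 96485)) * ln(143/133)
E = -1.937 mV


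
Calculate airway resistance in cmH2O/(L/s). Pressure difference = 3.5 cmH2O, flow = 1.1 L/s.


R = dP / flow
R = 3.5 / 1.1
R = 3.182 cmH2O/(L/s)


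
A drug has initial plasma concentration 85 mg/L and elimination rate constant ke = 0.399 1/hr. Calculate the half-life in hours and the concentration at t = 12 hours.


t_half = ln(2) / ke = 0.693147 / 0.399 = 1.737 hr
C(t) = C0 * exp(-ke*t) = 85 * exp(-0.399*12)
C(12) = 0.708 mg/L


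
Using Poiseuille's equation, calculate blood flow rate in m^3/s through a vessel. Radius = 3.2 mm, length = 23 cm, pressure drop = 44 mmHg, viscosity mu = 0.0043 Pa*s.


Q = pi*r^4*dP / (8*mu*L)
r = 0.0032 m, L = 0.23 m
dP = 44 mmHg = 5866.168 Pa
Q = 2.4424e-04 m^3/s


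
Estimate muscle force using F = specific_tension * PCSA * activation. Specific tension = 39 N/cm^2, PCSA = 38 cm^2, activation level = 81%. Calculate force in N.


F = sigma * PCSA * activation
F = 39 * 38 * 0.81
F = 1200 N


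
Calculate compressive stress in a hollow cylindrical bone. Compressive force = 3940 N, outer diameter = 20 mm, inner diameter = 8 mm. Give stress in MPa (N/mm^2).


A = pi*(r_o^2 - r_i^2)
r_o = 10 mm, r_i = 4 mm
A = 263.894 mm^2
sigma = F/A = 3940 / 263.894
sigma = 14.93 MPa


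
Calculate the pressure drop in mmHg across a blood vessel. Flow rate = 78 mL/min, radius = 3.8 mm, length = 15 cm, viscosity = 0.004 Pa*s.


dP = 8*mu*L*Q / (pi*r^4)
Q = 78 mL/min = 1.3e-06 m^3/s
dP = 9.52578 Pa = 9.52578 / 133.322 mmHg = 0.07145 mmHg


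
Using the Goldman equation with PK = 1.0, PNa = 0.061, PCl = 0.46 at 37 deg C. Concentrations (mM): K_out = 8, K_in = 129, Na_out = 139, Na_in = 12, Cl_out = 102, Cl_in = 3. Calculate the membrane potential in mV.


Vm = (RT/F)*ln((PK*Ko + PNa*Nao + PCl*Cli)/(PK*Ki + PNa*Nai + PCl*Clo))
Numer = 17.859, Denom = 176.652
Vm = -61.25 mV


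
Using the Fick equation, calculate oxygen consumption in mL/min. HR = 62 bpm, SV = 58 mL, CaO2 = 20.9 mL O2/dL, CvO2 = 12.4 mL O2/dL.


CO = HR*SV = 62*58/1000 = 3.596 L/min
a-v O2 diff = 20.9 - 12.4 = 8.5 mL/dL
VO2 = CO * (CaO2-CvO2) * 10 dL/L
VO2 = 3.596 * 8.5 * 10
VO2 = 305.7 mL/min


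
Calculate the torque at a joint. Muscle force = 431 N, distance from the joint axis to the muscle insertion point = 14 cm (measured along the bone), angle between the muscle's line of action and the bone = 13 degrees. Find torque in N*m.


Torque = F * d * sin(theta)   (moment arm = d*sin(theta))
d = 14 cm = 0.14 m
Torque = 431 * 0.14 * sin(13)
Torque = 13.57 N*m


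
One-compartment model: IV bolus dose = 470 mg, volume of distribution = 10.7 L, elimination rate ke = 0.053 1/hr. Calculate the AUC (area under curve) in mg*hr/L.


C0 = Dose/Vd = 470/10.7 = 43.9252 mg/L
AUC = C0/ke = 43.9252/0.053
AUC = 828.8 mg*hr/L


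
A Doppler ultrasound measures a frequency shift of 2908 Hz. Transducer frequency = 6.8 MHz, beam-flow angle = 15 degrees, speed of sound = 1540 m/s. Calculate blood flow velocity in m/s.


v = fd * c / (2 * f0 * cos(theta))
v = 2908 * 1540 / (2 * 6.8000e+06 * cos(15))
v = 0.3409 m/s


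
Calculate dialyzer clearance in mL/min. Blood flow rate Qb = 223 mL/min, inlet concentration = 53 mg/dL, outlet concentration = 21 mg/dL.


K = Qb * (Cb_in - Cb_out) / Cb_in
K = 223 * (53 - 21) / 53
K = 134.6 mL/min


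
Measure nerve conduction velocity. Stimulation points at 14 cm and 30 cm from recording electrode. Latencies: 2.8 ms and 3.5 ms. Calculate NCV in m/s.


Distance = (30 - 14) / 100 = 0.16 m
dt = (3.5 - 2.8) / 1000 = 7.0000e-04 s
NCV = dist / dt = 228.6 m/s


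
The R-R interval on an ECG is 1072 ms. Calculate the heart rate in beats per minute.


HR = 60 / RR_interval(s)
RR = 1072 ms = 1.072 s
HR = 60 / 1.072 = 55.97 bpm


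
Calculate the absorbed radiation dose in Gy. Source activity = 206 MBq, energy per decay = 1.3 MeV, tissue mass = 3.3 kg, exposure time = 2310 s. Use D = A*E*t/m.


A = 206 MBq = 2.0600e+08 Bq
E = 1.3 MeV = 2.0826e-13 J
D = A*E*t/m = 2.0600e+08*2.0826e-13*2310/3.3
D = 0.03003 Gy


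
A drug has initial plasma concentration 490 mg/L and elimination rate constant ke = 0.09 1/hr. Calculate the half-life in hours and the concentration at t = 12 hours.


t_half = ln(2) / ke = 0.693147 / 0.09 = 7.702 hr
C(t) = C0 * exp(-ke*t) = 490 * exp(-0.09*12)
C(12) = 166.4 mg/L


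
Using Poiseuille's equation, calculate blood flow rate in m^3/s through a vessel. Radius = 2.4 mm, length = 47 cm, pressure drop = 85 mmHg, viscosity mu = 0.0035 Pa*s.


Q = pi*r^4*dP / (8*mu*L)
r = 0.0024 m, L = 0.47 m
dP = 85 mmHg = 11332.37 Pa
Q = 8.9755e-05 m^3/s


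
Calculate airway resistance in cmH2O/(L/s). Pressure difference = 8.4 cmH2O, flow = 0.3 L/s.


R = dP / flow
R = 8.4 / 0.3
R = 28 cmH2O/(L/s)


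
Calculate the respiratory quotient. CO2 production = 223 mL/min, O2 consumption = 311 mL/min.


RQ = VCO2 / VO2
RQ = 223 / 311
RQ = 0.717


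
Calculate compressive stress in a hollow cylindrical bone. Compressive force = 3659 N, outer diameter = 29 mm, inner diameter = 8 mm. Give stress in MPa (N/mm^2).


A = pi*(r_o^2 - r_i^2)
r_o = 14.5 mm, r_i = 4 mm
A = 610.254 mm^2
sigma = F/A = 3659 / 610.254
sigma = 5.996 MPa


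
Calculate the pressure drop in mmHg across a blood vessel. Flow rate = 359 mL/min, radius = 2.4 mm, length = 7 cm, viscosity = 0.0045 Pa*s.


dP = 8*mu*L*Q / (pi*r^4)
Q = 359 mL/min = 5.98333e-06 m^3/s
dP = 144.66 Pa = 144.66 / 133.322 mmHg = 1.085 mmHg


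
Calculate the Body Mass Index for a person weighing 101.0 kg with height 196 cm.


BMI = weight / height^2
height = 196 cm = 1.96 m
BMI = 101.0 / 1.96^2
BMI = 26.29 kg/m^2


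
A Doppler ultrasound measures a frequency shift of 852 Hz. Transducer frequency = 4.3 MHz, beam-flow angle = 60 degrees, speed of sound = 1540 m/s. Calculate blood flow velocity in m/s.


v = fd * c / (2 * f0 * cos(theta))
v = 852 * 1540 / (2 * 4.3000e+06 * cos(60))
v = 0.3051 m/s


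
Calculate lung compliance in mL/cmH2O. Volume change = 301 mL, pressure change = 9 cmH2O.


C = dV / dP
C = 301 / 9
C = 33.44 mL/cmH2O


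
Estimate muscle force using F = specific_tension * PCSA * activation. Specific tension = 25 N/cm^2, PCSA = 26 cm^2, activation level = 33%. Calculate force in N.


F = sigma * PCSA * activation
F = 25 * 26 * 0.33
F = 214.5 N


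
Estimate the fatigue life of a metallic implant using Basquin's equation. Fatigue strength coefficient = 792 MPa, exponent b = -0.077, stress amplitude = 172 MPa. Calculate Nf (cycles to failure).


sigma_a = sigma_f' * (2Nf)^b
2Nf = (sigma_a/sigma_f')^(1/b)
2Nf = (172/792)^(1/-0.077)
2Nf = 4.1015179e+08
Nf = 2.0508e+08


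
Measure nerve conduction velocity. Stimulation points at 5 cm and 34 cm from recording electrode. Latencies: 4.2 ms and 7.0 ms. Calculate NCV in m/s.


Distance = (34 - 5) / 100 = 0.29 m
dt = (7.0 - 4.2) / 1000 = 0.0028 s
NCV = dist / dt = 103.6 m/s


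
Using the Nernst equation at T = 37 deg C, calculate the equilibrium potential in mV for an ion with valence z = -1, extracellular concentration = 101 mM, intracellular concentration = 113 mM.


E = (RT/(zF)) * ln(C_out/C_in)
T = 37 + 273.15 = 310.15 K
E = (8.314 * 310.15 / (-1 * 96485)) * ln(101/113)
E = 3 mV


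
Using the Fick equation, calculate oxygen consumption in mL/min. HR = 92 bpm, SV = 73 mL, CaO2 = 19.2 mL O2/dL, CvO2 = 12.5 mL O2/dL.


CO = HR*SV = 92*73/1000 = 6.716 L/min
a-v O2 diff = 19.2 - 12.5 = 6.7 mL/dL
VO2 = CO * (CaO2-CvO2) * 10 dL/L
VO2 = 6.716 * 6.7 * 10
VO2 = 450 mL/min


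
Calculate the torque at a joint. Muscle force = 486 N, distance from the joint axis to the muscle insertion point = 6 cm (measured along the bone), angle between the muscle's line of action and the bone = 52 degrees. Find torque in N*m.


Torque = F * d * sin(theta)   (moment arm = d*sin(theta))
d = 6 cm = 0.06 m
Torque = 486 * 0.06 * sin(52)
Torque = 22.98 N*m


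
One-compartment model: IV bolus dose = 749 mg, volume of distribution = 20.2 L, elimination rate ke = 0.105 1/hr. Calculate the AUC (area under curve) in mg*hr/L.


C0 = Dose/Vd = 749/20.2 = 37.0792 mg/L
AUC = C0/ke = 37.0792/0.105
AUC = 353.1 mg*hr/L


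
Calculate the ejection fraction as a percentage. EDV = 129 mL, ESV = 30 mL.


SV = EDV - ESV = 129 - 30 = 99 mL
EF = SV/EDV * 100 = 99/129 * 100
EF = 76.74%


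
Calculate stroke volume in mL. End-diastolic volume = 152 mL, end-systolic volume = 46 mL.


SV = EDV - ESV
SV = 152 - 46
SV = 106 mL


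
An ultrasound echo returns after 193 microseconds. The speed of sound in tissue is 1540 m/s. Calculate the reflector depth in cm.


depth = c * t / 2
t = 193 us = 1.9300e-04 s
depth = 1540 * 1.9300e-04 / 2
depth = 0.14861 m = 14.861 cm


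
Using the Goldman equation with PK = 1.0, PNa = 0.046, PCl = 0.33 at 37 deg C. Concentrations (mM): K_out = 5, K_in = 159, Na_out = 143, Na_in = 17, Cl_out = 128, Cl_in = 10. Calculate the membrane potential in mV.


Vm = (RT/F)*ln((PK*Ko + PNa*Nao + PCl*Cli)/(PK*Ki + PNa*Nai + PCl*Clo))
Numer = 14.878, Denom = 202.022
Vm = -69.71 mV


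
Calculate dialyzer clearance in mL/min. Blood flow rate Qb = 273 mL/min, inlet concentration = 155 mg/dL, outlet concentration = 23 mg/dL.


K = Qb * (Cb_in - Cb_out) / Cb_in
K = 273 * (155 - 23) / 155
K = 232.5 mL/min


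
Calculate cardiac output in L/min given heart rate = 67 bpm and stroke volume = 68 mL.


CO = HR * SV
CO = 67 * 68 / 1000
CO = 4.556 L/min


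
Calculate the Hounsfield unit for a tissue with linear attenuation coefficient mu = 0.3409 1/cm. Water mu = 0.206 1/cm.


HU = ((mu_tissue - mu_water) / mu_water) * 1000
HU = ((0.3409 - 0.206) / 0.206) * 1000
HU = 654.9


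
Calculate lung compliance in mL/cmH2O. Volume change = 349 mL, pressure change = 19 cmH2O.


C = dV / dP
C = 349 / 19
C = 18.37 mL/cmH2O


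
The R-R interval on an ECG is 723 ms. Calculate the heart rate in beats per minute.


HR = 60 / RR_interval(s)
RR = 723 ms = 0.723 s
HR = 60 / 0.723 = 82.99 bpm


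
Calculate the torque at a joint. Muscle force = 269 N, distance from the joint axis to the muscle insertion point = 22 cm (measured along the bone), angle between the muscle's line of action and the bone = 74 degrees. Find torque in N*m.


Torque = F * d * sin(theta)   (moment arm = d*sin(theta))
d = 22 cm = 0.22 m
Torque = 269 * 0.22 * sin(74)
Torque = 56.89 N*m


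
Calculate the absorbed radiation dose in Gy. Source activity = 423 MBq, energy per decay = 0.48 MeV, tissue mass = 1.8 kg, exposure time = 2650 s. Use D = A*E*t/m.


A = 423 MBq = 4.2300e+08 Bq
E = 0.48 MeV = 7.6896e-14 J
D = A*E*t/m = 4.2300e+08*7.6896e-14*2650/1.8
D = 0.04789 Gy


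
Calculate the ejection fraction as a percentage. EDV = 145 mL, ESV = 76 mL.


SV = EDV - ESV = 145 - 76 = 69 mL
EF = SV/EDV * 100 = 69/145 * 100
EF = 47.59%


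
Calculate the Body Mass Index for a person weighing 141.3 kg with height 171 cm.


BMI = weight / height^2
height = 171 cm = 1.71 m
BMI = 141.3 / 1.71^2
BMI = 48.32 kg/m^2


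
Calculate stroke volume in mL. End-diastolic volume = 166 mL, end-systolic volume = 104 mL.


SV = EDV - ESV
SV = 166 - 104
SV = 62 mL


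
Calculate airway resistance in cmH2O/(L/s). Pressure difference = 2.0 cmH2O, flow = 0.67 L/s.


R = dP / flow
R = 2.0 / 0.67
R = 2.985 cmH2O/(L/s)


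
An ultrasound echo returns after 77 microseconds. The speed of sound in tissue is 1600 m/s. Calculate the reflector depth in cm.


depth = c * t / 2
t = 77 us = 7.7000e-05 s
depth = 1600 * 7.7000e-05 / 2
depth = 0.0616 m = 6.16 cm


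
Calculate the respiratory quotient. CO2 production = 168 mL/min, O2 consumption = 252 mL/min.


RQ = VCO2 / VO2
RQ = 168 / 252
RQ = 0.6667


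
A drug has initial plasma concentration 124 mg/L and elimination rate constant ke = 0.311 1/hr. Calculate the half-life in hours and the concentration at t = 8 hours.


t_half = ln(2) / ke = 0.693147 / 0.311 = 2.229 hr
C(t) = C0 * exp(-ke*t) = 124 * exp(-0.311*8)
C(8) = 10.3 mg/L


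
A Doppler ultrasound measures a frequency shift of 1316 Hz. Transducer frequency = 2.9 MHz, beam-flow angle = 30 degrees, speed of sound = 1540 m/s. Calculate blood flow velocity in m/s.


v = fd * c / (2 * f0 * cos(theta))
v = 1316 * 1540 / (2 * 2.9000e+06 * cos(30))
v = 0.4035 m/s


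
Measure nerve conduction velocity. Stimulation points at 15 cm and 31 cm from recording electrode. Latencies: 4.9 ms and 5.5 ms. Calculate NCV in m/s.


Distance = (31 - 15) / 100 = 0.16 m
dt = (5.5 - 4.9) / 1000 = 6.0000e-04 s
NCV = dist / dt = 266.7 m/s


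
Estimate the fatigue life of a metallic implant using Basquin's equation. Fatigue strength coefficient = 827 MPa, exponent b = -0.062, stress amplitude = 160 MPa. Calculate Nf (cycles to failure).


sigma_a = sigma_f' * (2Nf)^b
2Nf = (sigma_a/sigma_f')^(1/b)
2Nf = (160/827)^(1/-0.062)
2Nf = 3.2078805e+11
Nf = 1.6039e+11


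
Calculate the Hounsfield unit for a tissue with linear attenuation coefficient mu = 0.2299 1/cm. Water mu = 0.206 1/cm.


HU = ((mu_tissue - mu_water) / mu_water) * 1000
HU = ((0.2299 - 0.206) / 0.206) * 1000
HU = 116


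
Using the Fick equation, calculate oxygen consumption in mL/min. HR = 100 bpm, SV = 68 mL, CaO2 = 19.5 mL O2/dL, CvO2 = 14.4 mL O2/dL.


CO = HR*SV = 100*68/1000 = 6.8 L/min
a-v O2 diff = 19.5 - 14.4 = 5.1 mL/dL
VO2 = CO * (CaO2-CvO2) * 10 dL/L
VO2 = 6.8 * 5.1 * 10
VO2 = 346.8 mL/min


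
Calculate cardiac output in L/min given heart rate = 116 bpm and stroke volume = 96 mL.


CO = HR * SV
CO = 116 * 96 / 1000
CO = 11.14 L/min


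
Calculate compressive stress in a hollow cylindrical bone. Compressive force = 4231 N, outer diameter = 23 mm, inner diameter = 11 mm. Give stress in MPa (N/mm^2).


A = pi*(r_o^2 - r_i^2)
r_o = 11.5 mm, r_i = 5.5 mm
A = 320.442 mm^2
sigma = F/A = 4231 / 320.442
sigma = 13.2 MPa


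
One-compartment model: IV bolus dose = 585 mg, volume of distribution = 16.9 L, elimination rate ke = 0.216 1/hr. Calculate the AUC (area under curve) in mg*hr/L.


C0 = Dose/Vd = 585/16.9 = 34.6154 mg/L
AUC = C0/ke = 34.6154/0.216
AUC = 160.3 mg*hr/L


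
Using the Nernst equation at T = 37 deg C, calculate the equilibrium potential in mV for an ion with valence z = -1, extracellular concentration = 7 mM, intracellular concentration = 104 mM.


E = (RT/(zF)) * ln(C_out/C_in)
T = 37 + 273.15 = 310.15 K
E = (8.314 * 310.15 / (-1 * 96485)) * ln(7/104)
E = 72.12 mV


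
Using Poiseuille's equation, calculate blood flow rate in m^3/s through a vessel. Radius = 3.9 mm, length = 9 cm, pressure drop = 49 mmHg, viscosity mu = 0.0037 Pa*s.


Q = pi*r^4*dP / (8*mu*L)
r = 0.0039 m, L = 0.09 m
dP = 49 mmHg = 6532.778 Pa
Q = 0.001782 m^3/s


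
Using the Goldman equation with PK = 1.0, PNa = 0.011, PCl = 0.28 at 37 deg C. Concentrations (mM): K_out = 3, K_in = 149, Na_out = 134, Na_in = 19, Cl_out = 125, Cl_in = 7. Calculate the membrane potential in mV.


Vm = (RT/F)*ln((PK*Ko + PNa*Nao + PCl*Cli)/(PK*Ki + PNa*Nai + PCl*Clo))
Numer = 6.434, Denom = 184.209
Vm = -89.65 mV


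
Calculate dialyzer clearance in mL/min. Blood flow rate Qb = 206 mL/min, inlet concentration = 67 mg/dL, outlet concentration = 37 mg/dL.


K = Qb * (Cb_in - Cb_out) / Cb_in
K = 206 * (67 - 37) / 67
K = 92.24 mL/min


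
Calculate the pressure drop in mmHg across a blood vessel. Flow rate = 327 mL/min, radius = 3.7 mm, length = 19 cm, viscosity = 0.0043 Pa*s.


dP = 8*mu*L*Q / (pi*r^4)
Q = 327 mL/min = 5.45e-06 m^3/s
dP = 60.4995 Pa = 60.4995 / 133.322 mmHg = 0.4538 mmHg


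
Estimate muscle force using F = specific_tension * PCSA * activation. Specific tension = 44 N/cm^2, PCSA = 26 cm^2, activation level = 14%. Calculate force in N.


F = sigma * PCSA * activation
F = 44 * 26 * 0.14
F = 160.2 N


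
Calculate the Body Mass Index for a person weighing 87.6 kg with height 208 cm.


BMI = weight / height^2
height = 208 cm = 2.08 m
BMI = 87.6 / 2.08^2
BMI = 20.25 kg/m^2


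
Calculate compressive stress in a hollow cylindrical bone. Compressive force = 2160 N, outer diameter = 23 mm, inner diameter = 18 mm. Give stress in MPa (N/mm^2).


A = pi*(r_o^2 - r_i^2)
r_o = 11.5 mm, r_i = 9 mm
A = 161.007 mm^2
sigma = F/A = 2160 / 161.007
sigma = 13.42 MPa


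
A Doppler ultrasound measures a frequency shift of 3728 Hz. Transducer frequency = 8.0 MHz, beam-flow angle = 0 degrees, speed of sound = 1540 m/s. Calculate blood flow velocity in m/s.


v = fd * c / (2 * f0 * cos(theta))
v = 3728 * 1540 / (2 * 8.0000e+06 * cos(0))
v = 0.3588 m/s


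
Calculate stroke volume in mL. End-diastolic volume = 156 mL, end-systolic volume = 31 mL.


SV = EDV - ESV
SV = 156 - 31
SV = 125 mL


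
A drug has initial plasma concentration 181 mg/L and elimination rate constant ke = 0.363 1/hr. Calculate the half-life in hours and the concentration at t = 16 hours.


t_half = ln(2) / ke = 0.693147 / 0.363 = 1.909 hr
C(t) = C0 * exp(-ke*t) = 181 * exp(-0.363*16)
C(16) = 0.5436 mg/L


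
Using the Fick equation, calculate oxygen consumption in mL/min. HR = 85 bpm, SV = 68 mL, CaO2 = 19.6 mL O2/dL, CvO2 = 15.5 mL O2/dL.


CO = HR*SV = 85*68/1000 = 5.78 L/min
a-v O2 diff = 19.6 - 15.5 = 4.1 mL/dL
VO2 = CO * (CaO2-CvO2) * 10 dL/L
VO2 = 5.78 * 4.1 * 10
VO2 = 237 mL/min


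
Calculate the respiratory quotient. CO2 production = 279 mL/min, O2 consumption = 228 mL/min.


RQ = VCO2 / VO2
RQ = 279 / 228
RQ = 1.224


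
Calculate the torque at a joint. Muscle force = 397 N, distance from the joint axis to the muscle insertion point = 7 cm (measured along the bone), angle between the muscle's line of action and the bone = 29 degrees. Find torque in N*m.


Torque = F * d * sin(theta)   (moment arm = d*sin(theta))
d = 7 cm = 0.07 m
Torque = 397 * 0.07 * sin(29)
Torque = 13.47 N*m


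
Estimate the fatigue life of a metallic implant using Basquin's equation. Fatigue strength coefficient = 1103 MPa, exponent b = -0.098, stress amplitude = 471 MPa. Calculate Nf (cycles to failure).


sigma_a = sigma_f' * (2Nf)^b
2Nf = (sigma_a/sigma_f')^(1/b)
2Nf = (471/1103)^(1/-0.098)
2Nf = 5901.5401
Nf = 2951


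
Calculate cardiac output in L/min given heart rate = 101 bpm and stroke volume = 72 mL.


CO = HR * SV
CO = 101 * 72 / 1000
CO = 7.272 L/min


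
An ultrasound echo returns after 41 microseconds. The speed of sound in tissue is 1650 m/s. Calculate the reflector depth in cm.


depth = c * t / 2
t = 41 us = 4.1000e-05 s
depth = 1650 * 4.1000e-05 / 2
depth = 0.033825 m = 3.3825 cm


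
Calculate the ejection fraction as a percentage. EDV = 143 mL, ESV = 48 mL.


SV = EDV - ESV = 143 - 48 = 95 mL
EF = SV/EDV * 100 = 95/143 * 100
EF = 66.43%


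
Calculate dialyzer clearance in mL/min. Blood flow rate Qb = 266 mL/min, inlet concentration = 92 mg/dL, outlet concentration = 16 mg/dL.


K = Qb * (Cb_in - Cb_out) / Cb_in
K = 266 * (92 - 16) / 92
K = 219.7 mL/min


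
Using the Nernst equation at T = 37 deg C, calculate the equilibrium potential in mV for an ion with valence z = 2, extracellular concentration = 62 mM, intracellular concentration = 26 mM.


E = (RT/(zF)) * ln(C_out/C_in)
T = 37 + 273.15 = 310.15 K
E = (8.314 * 310.15 / (2 * 96485)) * ln(62/26)
E = 11.61 mV


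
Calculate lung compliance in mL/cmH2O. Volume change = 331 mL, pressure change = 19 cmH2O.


C = dV / dP
C = 331 / 19
C = 17.42 mL/cmH2O


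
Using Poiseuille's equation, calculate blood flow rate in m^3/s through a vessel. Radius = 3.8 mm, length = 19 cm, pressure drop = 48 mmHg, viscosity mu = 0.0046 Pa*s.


Q = pi*r^4*dP / (8*mu*L)
r = 0.0038 m, L = 0.19 m
dP = 48 mmHg = 6399.456 Pa
Q = 5.9955e-04 m^3/s


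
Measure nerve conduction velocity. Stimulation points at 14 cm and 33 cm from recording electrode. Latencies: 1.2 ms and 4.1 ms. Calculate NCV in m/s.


Distance = (33 - 14) / 100 = 0.19 m
dt = (4.1 - 1.2) / 1000 = 0.0029 s
NCV = dist / dt = 65.52 m/s


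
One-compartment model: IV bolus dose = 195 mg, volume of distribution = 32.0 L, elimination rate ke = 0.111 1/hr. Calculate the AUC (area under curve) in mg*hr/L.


C0 = Dose/Vd = 195/32.0 = 6.09375 mg/L
AUC = C0/ke = 6.09375/0.111
AUC = 54.9 mg*hr/L
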